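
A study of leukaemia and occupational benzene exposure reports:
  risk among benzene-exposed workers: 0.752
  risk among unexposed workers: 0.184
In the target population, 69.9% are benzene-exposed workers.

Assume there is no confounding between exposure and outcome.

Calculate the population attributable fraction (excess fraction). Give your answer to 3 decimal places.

Let p₁ = 0.752, p₀ = 0.184.
Overall risk P(Y=1) = π·p₁ + (1−π)·p₀ = 0.699×0.752 + 0.301×0.184 = 0.58103.
Under exogeneity, PAF = [P(Y=1) − p₀] / P(Y=1).
PAF = (0.58103 − 0.184) / 0.58103 ≈ 0.6833

PAF ≈ 0.683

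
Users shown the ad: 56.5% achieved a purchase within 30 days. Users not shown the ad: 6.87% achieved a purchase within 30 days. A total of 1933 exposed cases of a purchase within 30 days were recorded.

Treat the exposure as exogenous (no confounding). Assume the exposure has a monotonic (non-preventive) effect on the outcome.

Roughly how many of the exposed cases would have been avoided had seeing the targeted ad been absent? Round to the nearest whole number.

p₁ = 0.565, p₀ = 0.0687.
PN = (p₁ − p₀)/p₁ = (0.565 − 0.0687) / 0.565 ≈ 0.87841.
Attributable cases ≈ PN × (exposed cases) = 0.87841 × 1933 ≈ 1697.96.

about 1698 cases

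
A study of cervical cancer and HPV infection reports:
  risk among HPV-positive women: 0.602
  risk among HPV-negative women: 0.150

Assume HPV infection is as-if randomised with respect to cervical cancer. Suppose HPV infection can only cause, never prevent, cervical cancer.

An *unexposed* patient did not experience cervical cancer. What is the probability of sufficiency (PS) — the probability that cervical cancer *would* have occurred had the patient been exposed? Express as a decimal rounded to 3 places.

Let p₁ = 0.602, p₀ = 0.15.
Under exogeneity and monotonicity, PS = (p₁ − p₀) / (1 − p₀).
PS = (0.602 − 0.15) / (1 − 0.15) = 0.452 / 0.85 ≈ 0.5318

PS ≈ 0.532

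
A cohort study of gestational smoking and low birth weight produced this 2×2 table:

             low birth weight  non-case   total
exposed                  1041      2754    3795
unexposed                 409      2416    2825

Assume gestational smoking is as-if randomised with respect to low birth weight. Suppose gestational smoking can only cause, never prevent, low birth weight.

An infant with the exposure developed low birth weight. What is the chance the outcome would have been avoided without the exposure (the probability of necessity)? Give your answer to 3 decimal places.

p₁ = P(outcome | exposed) = 1041/3795 = 0.27431
p₀ = P(outcome | unexposed) = 409/2825 = 0.14478
Under exogeneity and monotonicity, PN = (p₁ − p₀)/p₁.
PN = (0.27431 − 0.14478) / 0.27431 ≈ 0.4722

PN ≈ 0.472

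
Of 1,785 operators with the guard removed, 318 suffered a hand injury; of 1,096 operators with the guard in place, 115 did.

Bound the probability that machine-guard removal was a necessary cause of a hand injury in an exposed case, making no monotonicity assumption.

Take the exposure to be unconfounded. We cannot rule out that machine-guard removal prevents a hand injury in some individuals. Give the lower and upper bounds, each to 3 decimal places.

0.411 ≤ PN ≤ 1.000

p₁ = P(outcome | exposed) = 318/1785 = 0.17815
p₀ = P(outcome | unexposed) = 115/1096 = 0.10493
Under exogeneity alone the bounds on PN are max{0,(p₁−p₀)/p₁} ≤ PN ≤ min{1,(1−p₀)/p₁}.
  lower = (p₁ − p₀)/p₁ = 0.073224 / 0.17815 ≈ 0.4110
  upper = min{1, (1 − p₀)/p₁} = 0.89507 / 0.17815 ≈ 5.0242 → capped at 1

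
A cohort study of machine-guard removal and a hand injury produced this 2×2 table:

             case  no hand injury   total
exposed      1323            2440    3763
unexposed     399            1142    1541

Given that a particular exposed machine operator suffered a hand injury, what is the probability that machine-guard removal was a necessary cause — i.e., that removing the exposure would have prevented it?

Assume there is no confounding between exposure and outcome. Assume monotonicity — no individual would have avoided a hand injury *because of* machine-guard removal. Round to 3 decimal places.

PN ≈ 0.264

p₁ = P(outcome | exposed) = 1323/3763 = 0.35158
p₀ = P(outcome | unexposed) = 399/1541 = 0.25892
Under exogeneity and monotonicity, PN = (p₁ − p₀) / p₁.
PN = (0.35158 − 0.25892) / 0.35158 = 0.092658 / 0.35158 ≈ 0.2635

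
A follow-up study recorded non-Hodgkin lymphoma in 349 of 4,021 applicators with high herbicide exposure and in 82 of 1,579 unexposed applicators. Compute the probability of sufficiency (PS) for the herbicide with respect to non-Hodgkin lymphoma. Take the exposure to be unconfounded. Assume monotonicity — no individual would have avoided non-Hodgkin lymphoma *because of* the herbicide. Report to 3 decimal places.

PS ≈ 0.037

p₁ = P(outcome | exposed) = 349/4021 = 0.086794
p₀ = P(outcome | unexposed) = 82/1579 = 0.051932
Under exogeneity and monotonicity, PS = (p₁ − p₀) / (1 − p₀).
PS = (0.086794 − 0.051932) / (1 − 0.051932) = 0.034863 / 0.94807 ≈ 0.0368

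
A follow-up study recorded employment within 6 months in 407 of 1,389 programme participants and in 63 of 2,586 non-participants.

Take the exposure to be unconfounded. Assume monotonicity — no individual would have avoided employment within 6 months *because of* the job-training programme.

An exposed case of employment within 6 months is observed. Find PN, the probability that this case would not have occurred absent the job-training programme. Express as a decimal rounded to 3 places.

PN ≈ 0.917

p₁ = P(outcome | exposed) = 407/1389 = 0.29302
p₀ = P(outcome | unexposed) = 63/2586 = 0.024362
Under exogeneity and monotonicity, PN = (p₁ − p₀) / p₁.
PN = (0.29302 − 0.024362) / 0.29302 = 0.26865 / 0.29302 ≈ 0.9169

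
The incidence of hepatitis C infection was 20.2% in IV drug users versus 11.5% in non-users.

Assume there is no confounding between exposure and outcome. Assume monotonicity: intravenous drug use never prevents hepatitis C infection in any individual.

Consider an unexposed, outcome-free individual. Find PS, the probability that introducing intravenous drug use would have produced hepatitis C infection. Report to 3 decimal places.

PS ≈ 0.098

p₁ = 0.202, p₀ = 0.115.
Under exogeneity and monotonicity, PS = (p₁ − p₀) / (1 − p₀).
PS = (0.202 − 0.115) / (1 − 0.115) = 0.087 / 0.885 ≈ 0.0983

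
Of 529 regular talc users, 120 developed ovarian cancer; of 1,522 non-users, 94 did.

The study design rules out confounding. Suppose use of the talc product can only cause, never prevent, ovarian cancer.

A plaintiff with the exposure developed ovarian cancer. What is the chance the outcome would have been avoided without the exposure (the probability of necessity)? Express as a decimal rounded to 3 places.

p₁ = P(outcome | exposed) = 120/529 = 0.22684
p₀ = P(outcome | unexposed) = 94/1522 = 0.061761
Under exogeneity and monotonicity, PN = (p₁ − p₀) / p₁.
PN = (0.22684 − 0.061761) / 0.22684 = 0.16508 / 0.22684 ≈ 0.7277

PN ≈ 0.728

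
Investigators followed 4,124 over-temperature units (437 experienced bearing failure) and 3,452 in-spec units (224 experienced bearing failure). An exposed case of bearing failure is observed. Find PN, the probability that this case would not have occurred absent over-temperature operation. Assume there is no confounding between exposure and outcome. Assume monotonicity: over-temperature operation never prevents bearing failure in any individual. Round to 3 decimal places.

p₁ = P(outcome | exposed) = 437/4124 = 0.10597
p₀ = P(outcome | unexposed) = 224/3452 = 0.06489
Under exogeneity and monotonicity, PN = (p₁ − p₀) / p₁.
PN = (0.10597 − 0.06489) / 0.10597 = 0.041075 / 0.10597 ≈ 0.3876

PN ≈ 0.388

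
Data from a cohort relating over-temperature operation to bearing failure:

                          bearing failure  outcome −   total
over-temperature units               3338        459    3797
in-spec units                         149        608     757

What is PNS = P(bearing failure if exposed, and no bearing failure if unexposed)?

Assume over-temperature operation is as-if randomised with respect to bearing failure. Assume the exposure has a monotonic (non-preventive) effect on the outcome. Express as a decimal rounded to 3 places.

p₁ = P(outcome | exposed) = 3338/3797 = 0.87912
p₀ = P(outcome | unexposed) = 149/757 = 0.19683
Under exogeneity and monotonicity, PNS = p₁ − p₀.
PNS = 0.87912 − 0.19683 = 0.68229

PNS ≈ 0.682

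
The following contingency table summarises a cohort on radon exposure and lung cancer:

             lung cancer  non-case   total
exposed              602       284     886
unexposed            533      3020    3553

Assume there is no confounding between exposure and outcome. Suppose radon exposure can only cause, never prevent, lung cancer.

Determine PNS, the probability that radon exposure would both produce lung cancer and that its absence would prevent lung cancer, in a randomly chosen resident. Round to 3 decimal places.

p₁ = P(outcome | exposed) = 602/886 = 0.67946
p₀ = P(outcome | unexposed) = 533/3553 = 0.15001
Under exogeneity and monotonicity, PNS = p₁ − p₀.
PNS = 0.67946 − 0.15001 = 0.52944

PNS ≈ 0.529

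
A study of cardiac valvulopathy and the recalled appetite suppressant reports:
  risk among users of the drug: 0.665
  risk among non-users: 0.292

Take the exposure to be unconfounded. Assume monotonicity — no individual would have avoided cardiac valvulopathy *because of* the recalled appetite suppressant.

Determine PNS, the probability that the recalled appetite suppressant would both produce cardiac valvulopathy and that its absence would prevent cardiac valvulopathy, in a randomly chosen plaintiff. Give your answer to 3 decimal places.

Let p₁ = 0.665, p₀ = 0.292.
Under exogeneity and monotonicity, PNS = p₁ − p₀.
PNS = 0.665 − 0.292 = 0.373

PNS ≈ 0.373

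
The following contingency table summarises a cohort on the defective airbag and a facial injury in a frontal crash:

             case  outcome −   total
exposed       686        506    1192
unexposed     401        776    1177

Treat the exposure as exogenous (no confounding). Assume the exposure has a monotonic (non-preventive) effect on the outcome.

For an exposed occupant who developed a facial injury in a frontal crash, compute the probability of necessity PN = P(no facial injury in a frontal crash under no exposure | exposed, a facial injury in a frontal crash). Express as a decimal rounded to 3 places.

p₁ = P(outcome | exposed) = 686/1192 = 0.5755
p₀ = P(outcome | unexposed) = 401/1177 = 0.3407
Under exogeneity and monotonicity, PN = (p₁ − p₀)/p₁.
PN = (0.5755 − 0.3407) / 0.5755 ≈ 0.4080

PN ≈ 0.408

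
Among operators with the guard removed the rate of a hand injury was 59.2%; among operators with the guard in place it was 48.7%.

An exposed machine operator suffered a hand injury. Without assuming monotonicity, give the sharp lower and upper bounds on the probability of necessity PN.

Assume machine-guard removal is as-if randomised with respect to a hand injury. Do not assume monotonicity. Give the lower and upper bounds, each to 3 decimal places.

0.177 ≤ PN ≤ 0.867

p₁ = 0.592, p₀ = 0.487.
Under exogeneity alone the bounds on PN are max{0,(p₁−p₀)/p₁} ≤ PN ≤ min{1,(1−p₀)/p₁}.
  lower = (p₁ − p₀)/p₁ = 0.105 / 0.592 ≈ 0.1774
  upper = min{1, (1 − p₀)/p₁} = 0.513 / 0.592 ≈ 0.8666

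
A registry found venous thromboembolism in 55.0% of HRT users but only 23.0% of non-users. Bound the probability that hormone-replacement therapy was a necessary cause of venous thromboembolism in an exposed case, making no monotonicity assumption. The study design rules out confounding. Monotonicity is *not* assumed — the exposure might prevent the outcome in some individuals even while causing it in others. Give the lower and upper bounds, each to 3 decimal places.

0.582 ≤ PN ≤ 1.000

p₁ = 0.55, p₀ = 0.23.
Under exogeneity alone the bounds on PN are max{0,(p₁−p₀)/p₁} ≤ PN ≤ min{1,(1−p₀)/p₁}.
  lower = (p₁ − p₀)/p₁ = 0.32 / 0.55 ≈ 0.5818
  upper = min{1, (1 − p₀)/p₁} = 0.77 / 0.55 ≈ 1.4000 → capped at 1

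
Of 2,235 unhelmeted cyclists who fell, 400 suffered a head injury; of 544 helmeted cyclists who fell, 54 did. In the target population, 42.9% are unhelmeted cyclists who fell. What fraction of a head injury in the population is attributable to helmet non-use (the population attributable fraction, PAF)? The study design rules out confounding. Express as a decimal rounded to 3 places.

PAF ≈ 0.256

p₁ = P(outcome | exposed) = 400/2235 = 0.17897
p₀ = P(outcome | unexposed) = 54/544 = 0.099265
Overall risk P(Y=1) = π·p₁ + (1−π)·p₀ = 0.429×0.17897 + 0.571×0.099265 = 0.13346.
Under exogeneity, PAF = [P(Y=1) − p₀] / P(Y=1).
PAF = (0.13346 − 0.099265) / 0.13346 ≈ 0.2562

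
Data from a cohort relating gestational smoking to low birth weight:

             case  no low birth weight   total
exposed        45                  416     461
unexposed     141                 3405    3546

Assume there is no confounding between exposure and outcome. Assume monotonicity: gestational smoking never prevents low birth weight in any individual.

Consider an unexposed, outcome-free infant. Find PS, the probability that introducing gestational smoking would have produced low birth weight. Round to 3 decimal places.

p₁ = P(outcome | exposed) = 45/461 = 0.097614
p₀ = P(outcome | unexposed) = 141/3546 = 0.039763
Under exogeneity and monotonicity, PS = (p₁ − p₀)/(1 − p₀).
PS = (0.097614 − 0.039763) / 0.96024 ≈ 0.0602

PS ≈ 0.060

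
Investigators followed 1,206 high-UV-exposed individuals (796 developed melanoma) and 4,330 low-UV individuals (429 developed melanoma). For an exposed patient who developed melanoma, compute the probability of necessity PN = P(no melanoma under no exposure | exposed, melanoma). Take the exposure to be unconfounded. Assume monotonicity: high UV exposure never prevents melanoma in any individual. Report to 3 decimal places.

PN ≈ 0.850

p₁ = P(outcome | exposed) = 796/1206 = 0.66003
p₀ = P(outcome | unexposed) = 429/4330 = 0.099076
Under exogeneity and monotonicity, PN = (p₁ − p₀) / p₁.
PN = (0.66003 − 0.099076) / 0.66003 = 0.56096 / 0.66003 ≈ 0.8499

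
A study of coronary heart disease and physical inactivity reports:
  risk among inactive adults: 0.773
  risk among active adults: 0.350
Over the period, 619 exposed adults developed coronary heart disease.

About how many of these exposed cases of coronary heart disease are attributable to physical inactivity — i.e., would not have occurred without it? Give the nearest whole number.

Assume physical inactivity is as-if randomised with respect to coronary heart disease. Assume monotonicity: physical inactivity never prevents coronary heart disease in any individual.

about 339 cases

Let p₁ = 0.773, p₀ = 0.35.
PN = (p₁ − p₀)/p₁ = (0.773 − 0.35) / 0.773 ≈ 0.54722.
Attributable cases ≈ PN × (exposed cases) = 0.54722 × 619 ≈ 338.73.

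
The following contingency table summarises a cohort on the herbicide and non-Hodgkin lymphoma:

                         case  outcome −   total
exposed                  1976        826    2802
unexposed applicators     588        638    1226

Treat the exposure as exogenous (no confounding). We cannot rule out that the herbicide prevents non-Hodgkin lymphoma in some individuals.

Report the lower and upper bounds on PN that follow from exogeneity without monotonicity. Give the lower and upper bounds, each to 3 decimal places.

0.320 ≤ PN ≤ 0.738

p₁ = P(outcome | exposed) = 1976/2802 = 0.70521
p₀ = P(outcome | unexposed) = 588/1226 = 0.47961
Under exogeneity alone the bounds on PN are max{0,(p₁−p₀)/p₁} ≤ PN ≤ min{1,(1−p₀)/p₁}.
  lower = (p₁ − p₀)/p₁ = 0.2256 / 0.70521 ≈ 0.3199
  upper = min{1, (1 − p₀)/p₁} = 0.52039 / 0.70521 ≈ 0.7379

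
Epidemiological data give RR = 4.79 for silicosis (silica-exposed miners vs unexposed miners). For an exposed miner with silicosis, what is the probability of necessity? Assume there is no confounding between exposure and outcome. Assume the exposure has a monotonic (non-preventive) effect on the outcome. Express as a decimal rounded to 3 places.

Under exogeneity and monotonicity, PN = (RR − 1) / RR = 1 − 1/RR.
PN = (4.79 − 1) / 4.79 = 3.79 / 4.79 ≈ 0.7912

PN ≈ 0.791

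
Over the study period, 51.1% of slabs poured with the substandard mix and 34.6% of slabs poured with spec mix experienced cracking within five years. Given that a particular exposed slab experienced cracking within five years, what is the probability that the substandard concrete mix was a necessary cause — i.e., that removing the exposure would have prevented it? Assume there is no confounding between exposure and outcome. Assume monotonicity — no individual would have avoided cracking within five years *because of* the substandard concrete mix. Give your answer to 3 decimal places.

p₁ = 0.511, p₀ = 0.346.
Under exogeneity and monotonicity, PN = (p₁ − p₀) / p₁.
PN = (0.511 − 0.346) / 0.511 = 0.165 / 0.511 ≈ 0.3229

PN ≈ 0.323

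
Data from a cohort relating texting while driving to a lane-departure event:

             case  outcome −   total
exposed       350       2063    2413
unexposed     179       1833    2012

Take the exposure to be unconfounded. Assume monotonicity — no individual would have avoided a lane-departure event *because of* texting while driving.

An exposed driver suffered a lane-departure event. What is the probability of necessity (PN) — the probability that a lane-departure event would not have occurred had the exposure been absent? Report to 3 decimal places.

p₁ = P(outcome | exposed) = 350/2413 = 0.14505
p₀ = P(outcome | unexposed) = 179/2012 = 0.088966
Under exogeneity and monotonicity, PN = (p₁ − p₀) / p₁.
PN = (0.14505 − 0.088966) / 0.14505 = 0.056081 / 0.14505 ≈ 0.3866

PN ≈ 0.387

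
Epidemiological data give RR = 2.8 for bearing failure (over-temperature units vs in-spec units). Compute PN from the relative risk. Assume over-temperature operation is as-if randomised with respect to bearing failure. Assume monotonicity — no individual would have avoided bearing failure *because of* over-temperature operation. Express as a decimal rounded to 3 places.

PN ≈ 0.643

Under exogeneity and monotonicity, PN = (RR − 1) / RR = 1 − 1/RR.
PN = (2.8 − 1) / 2.8 = 1.8 / 2.8 ≈ 0.6429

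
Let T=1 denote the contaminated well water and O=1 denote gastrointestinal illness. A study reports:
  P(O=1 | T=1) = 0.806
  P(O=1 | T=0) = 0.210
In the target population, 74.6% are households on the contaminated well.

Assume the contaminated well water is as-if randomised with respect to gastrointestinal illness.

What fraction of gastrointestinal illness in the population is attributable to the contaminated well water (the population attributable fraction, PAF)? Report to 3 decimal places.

PAF ≈ 0.679

Let p₁ = 0.806, p₀ = 0.21.
Overall risk P(Y=1) = π·p₁ + (1−π)·p₀ = 0.746×0.806 + 0.254×0.21 = 0.65462.
Under exogeneity, PAF = [P(Y=1) − p₀] / P(Y=1).
PAF = (0.65462 − 0.21) / 0.65462 ≈ 0.6792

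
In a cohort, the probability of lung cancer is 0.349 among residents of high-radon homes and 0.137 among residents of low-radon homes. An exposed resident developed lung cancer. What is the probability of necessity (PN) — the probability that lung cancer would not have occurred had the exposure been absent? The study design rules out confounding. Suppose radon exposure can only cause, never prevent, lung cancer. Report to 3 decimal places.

PN ≈ 0.607

Let p₁ = 0.349, p₀ = 0.137.
Under exogeneity and monotonicity, PN = (p₁ − p₀) / p₁.
PN = (0.349 − 0.137) / 0.349 = 0.212 / 0.349 ≈ 0.6074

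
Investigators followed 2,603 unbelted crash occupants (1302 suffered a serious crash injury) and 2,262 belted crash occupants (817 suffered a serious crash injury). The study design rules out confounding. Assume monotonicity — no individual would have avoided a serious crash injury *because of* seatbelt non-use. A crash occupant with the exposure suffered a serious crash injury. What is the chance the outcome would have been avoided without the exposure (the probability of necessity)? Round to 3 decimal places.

p₁ = P(outcome | exposed) = 1302/2603 = 0.50019
p₀ = P(outcome | unexposed) = 817/2262 = 0.36118
Under exogeneity and monotonicity, PN = (p₁ − p₀) / p₁.
PN = (0.50019 − 0.36118) / 0.50019 = 0.13901 / 0.50019 ≈ 0.2779

PN ≈ 0.278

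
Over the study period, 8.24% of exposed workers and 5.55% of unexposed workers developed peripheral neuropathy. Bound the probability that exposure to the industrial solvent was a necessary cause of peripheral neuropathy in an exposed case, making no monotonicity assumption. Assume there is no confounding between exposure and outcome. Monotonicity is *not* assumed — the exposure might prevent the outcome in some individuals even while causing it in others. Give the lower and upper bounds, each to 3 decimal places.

0.326 ≤ PN ≤ 1.000

p₁ = 0.0824, p₀ = 0.0555.
Under exogeneity alone the bounds on PN are max{0,(p₁−p₀)/p₁} ≤ PN ≤ min{1,(1−p₀)/p₁}.
  lower = (p₁ − p₀)/p₁ = 0.0269 / 0.0824 ≈ 0.3265
  upper = min{1, (1 − p₀)/p₁} = 0.9445 / 0.0824 ≈ 11.4624 → capped at 1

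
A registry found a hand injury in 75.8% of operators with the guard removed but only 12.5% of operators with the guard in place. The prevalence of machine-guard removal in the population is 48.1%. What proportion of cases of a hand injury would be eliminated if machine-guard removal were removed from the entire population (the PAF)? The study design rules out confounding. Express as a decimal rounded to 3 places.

PAF ≈ 0.709

p₁ = 0.758, p₀ = 0.125.
Overall risk P(Y=1) = π·p₁ + (1−π)·p₀ = 0.481×0.758 + 0.519×0.125 = 0.42947.
Under exogeneity, PAF = [P(Y=1) − p₀] / P(Y=1).
PAF = (0.42947 − 0.125) / 0.42947 ≈ 0.7089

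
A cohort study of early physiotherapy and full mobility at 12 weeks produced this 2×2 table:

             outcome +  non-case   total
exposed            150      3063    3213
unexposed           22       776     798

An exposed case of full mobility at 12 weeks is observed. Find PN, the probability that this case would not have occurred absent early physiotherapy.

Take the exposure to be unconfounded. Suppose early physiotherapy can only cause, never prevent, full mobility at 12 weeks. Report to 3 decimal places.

PN ≈ 0.409

p₁ = P(outcome | exposed) = 150/3213 = 0.046685
p₀ = P(outcome | unexposed) = 22/798 = 0.027569
Under exogeneity and monotonicity, PN = (p₁ − p₀) / p₁.
PN = (0.046685 − 0.027569) / 0.046685 = 0.019116 / 0.046685 ≈ 0.4095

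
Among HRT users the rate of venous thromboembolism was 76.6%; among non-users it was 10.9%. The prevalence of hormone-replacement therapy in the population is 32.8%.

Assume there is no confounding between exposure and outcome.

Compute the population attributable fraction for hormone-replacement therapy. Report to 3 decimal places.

p₁ = 0.766, p₀ = 0.109.
Overall risk P(Y=1) = π·p₁ + (1−π)·p₀ = 0.328×0.766 + 0.672×0.109 = 0.3245.
Under exogeneity, PAF = [P(Y=1) − p₀] / P(Y=1).
PAF = (0.3245 − 0.109) / 0.3245 ≈ 0.6641

PAF ≈ 0.664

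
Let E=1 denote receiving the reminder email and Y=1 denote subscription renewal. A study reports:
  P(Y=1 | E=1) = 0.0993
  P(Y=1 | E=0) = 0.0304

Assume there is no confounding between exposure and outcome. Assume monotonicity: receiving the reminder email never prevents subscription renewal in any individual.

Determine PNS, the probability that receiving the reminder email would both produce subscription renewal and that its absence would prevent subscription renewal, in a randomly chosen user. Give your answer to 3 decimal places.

PNS ≈ 0.069

Let p₁ = 0.0993, p₀ = 0.0304.
Under exogeneity and monotonicity, PNS = p₁ − p₀.
PNS = 0.0993 − 0.0304 = 0.0689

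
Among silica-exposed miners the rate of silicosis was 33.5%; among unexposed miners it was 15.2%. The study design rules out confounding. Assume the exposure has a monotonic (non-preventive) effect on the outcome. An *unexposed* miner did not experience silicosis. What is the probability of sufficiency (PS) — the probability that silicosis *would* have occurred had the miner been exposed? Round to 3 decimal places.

p₁ = 0.335, p₀ = 0.152.
Under exogeneity and monotonicity, PS = (p₁ − p₀) / (1 − p₀).
PS = (0.335 − 0.152) / (1 − 0.152) = 0.183 / 0.848 ≈ 0.2158

PS ≈ 0.216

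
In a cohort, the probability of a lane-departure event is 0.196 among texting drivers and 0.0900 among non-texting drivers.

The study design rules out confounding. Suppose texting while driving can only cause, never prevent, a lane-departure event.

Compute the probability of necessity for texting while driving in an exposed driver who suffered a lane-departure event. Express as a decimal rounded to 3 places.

PN ≈ 0.541

Let p₁ = 0.196, p₀ = 0.09.
Under exogeneity and monotonicity, PN = (p₁ − p₀) / p₁.
PN = (0.196 − 0.09) / 0.196 = 0.106 / 0.196 ≈ 0.5408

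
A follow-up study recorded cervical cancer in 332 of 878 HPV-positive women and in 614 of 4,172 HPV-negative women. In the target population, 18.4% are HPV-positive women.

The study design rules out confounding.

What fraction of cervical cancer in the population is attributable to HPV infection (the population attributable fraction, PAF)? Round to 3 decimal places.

p₁ = P(outcome | exposed) = 332/878 = 0.37813
p₀ = P(outcome | unexposed) = 614/4172 = 0.14717
Overall risk P(Y=1) = π·p₁ + (1−π)·p₀ = 0.184×0.37813 + 0.816×0.14717 = 0.18967.
Under exogeneity, PAF = [P(Y=1) − p₀] / P(Y=1).
PAF = (0.18967 − 0.14717) / 0.18967 ≈ 0.2241

PAF ≈ 0.224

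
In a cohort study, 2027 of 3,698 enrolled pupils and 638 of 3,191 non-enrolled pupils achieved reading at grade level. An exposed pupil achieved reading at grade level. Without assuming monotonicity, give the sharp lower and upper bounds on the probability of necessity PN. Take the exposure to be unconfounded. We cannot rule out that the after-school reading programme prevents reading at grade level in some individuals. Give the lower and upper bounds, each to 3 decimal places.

0.635 ≤ PN ≤ 1.000

p₁ = P(outcome | exposed) = 2027/3698 = 0.54813
p₀ = P(outcome | unexposed) = 638/3191 = 0.19994
Under exogeneity alone the bounds on PN are max{0,(p₁−p₀)/p₁} ≤ PN ≤ min{1,(1−p₀)/p₁}.
  lower = (p₁ − p₀)/p₁ = 0.3482 / 0.54813 ≈ 0.6352
  upper = min{1, (1 − p₀)/p₁} = 0.80006 / 0.54813 ≈ 1.4596 → capped at 1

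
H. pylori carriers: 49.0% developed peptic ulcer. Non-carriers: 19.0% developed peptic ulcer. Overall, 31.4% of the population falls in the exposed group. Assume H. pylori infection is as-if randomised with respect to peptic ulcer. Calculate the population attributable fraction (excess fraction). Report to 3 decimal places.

PAF ≈ 0.331

p₁ = 0.49, p₀ = 0.19.
Overall risk P(Y=1) = π·p₁ + (1−π)·p₀ = 0.314×0.49 + 0.686×0.19 = 0.2842.
Under exogeneity, PAF = [P(Y=1) − p₀] / P(Y=1).
PAF = (0.2842 − 0.19) / 0.2842 ≈ 0.3315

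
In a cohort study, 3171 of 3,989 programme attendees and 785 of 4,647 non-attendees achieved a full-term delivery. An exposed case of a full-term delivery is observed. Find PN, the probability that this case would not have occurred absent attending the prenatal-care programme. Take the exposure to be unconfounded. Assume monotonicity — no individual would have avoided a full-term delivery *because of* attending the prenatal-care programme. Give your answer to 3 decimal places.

PN ≈ 0.787

p₁ = P(outcome | exposed) = 3171/3989 = 0.79494
p₀ = P(outcome | unexposed) = 785/4647 = 0.16893
Under exogeneity and monotonicity, PN = (p₁ − p₀) / p₁.
PN = (0.79494 − 0.16893) / 0.79494 = 0.62601 / 0.79494 ≈ 0.7875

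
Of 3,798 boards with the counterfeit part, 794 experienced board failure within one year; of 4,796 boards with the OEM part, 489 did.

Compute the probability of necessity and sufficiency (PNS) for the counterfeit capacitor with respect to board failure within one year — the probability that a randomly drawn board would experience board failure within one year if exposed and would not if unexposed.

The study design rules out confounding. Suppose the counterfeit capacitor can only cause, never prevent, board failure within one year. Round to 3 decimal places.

p₁ = P(outcome | exposed) = 794/3798 = 0.20906
p₀ = P(outcome | unexposed) = 489/4796 = 0.10196
Under exogeneity and monotonicity, PNS = p₁ − p₀.
PNS = 0.20906 − 0.10196 = 0.1071

PNS ≈ 0.107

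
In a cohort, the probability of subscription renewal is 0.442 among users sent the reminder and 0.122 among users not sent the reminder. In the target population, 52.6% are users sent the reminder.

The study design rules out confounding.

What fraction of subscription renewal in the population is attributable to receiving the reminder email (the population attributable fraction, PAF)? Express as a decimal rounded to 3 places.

Let p₁ = 0.442, p₀ = 0.122.
Overall risk P(Y=1) = π·p₁ + (1−π)·p₀ = 0.526×0.442 + 0.474×0.122 = 0.29032.
Under exogeneity, PAF = [P(Y=1) − p₀] / P(Y=1).
PAF = (0.29032 − 0.122) / 0.29032 ≈ 0.5798

PAF ≈ 0.580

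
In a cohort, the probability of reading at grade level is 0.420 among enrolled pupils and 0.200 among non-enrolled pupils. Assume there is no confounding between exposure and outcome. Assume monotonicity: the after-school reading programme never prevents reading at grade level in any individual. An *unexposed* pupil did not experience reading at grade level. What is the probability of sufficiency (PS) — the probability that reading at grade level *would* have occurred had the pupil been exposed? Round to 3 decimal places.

Let p₁ = 0.42, p₀ = 0.2.
Under exogeneity and monotonicity, PS = (p₁ − p₀) / (1 − p₀).
PS = (0.42 − 0.2) / (1 − 0.2) = 0.22 / 0.8 ≈ 0.2750

PS ≈ 0.275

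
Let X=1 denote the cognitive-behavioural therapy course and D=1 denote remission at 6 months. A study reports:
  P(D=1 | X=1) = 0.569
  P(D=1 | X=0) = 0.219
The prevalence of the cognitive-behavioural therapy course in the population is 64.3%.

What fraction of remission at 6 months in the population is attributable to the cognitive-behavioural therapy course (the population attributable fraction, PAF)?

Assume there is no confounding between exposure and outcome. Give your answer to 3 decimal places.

Let p₁ = 0.569, p₀ = 0.219.
Overall risk P(Y=1) = π·p₁ + (1−π)·p₀ = 0.643×0.569 + 0.357×0.219 = 0.44405.
Under exogeneity, PAF = [P(Y=1) − p₀] / P(Y=1).
PAF = (0.44405 − 0.219) / 0.44405 ≈ 0.5068

PAF ≈ 0.507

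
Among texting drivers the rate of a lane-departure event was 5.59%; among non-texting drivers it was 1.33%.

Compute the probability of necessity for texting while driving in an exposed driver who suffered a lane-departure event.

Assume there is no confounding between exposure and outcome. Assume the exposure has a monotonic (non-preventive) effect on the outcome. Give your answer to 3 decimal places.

p₁ = 0.0559, p₀ = 0.0133.
Under exogeneity and monotonicity, PN = (p₁ − p₀) / p₁.
PN = (0.0559 − 0.0133) / 0.0559 = 0.0426 / 0.0559 ≈ 0.7621

PN ≈ 0.762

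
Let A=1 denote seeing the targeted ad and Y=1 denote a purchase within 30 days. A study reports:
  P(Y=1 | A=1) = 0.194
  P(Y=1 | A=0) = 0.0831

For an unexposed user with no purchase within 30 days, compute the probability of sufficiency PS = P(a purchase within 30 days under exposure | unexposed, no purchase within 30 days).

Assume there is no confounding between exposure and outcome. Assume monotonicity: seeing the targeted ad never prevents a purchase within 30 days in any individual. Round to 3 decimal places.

PS ≈ 0.121

Let p₁ = 0.194, p₀ = 0.0831.
Under exogeneity and monotonicity, PS = (p₁ − p₀) / (1 − p₀).
PS = (0.194 − 0.0831) / (1 − 0.0831) = 0.1109 / 0.9169 ≈ 0.1210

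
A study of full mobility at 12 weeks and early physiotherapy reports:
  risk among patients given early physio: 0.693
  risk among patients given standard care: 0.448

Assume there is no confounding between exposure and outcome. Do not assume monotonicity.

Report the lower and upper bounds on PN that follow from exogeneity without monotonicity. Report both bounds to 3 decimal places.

Let p₁ = 0.693, p₀ = 0.448.
Under exogeneity alone the bounds on PN are max{0,(p₁−p₀)/p₁} ≤ PN ≤ min{1,(1−p₀)/p₁}.
  lower = (p₁ − p₀)/p₁ = 0.245 / 0.693 ≈ 0.3535
  upper = min{1, (1 − p₀)/p₁} = 0.552 / 0.693 ≈ 0.7965

0.354 ≤ PN ≤ 0.797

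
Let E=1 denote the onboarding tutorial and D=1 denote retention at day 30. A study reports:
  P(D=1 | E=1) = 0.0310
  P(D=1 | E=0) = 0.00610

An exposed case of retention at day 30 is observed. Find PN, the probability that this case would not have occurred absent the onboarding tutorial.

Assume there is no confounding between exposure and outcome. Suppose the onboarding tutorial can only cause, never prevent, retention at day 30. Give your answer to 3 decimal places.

Let p₁ = 0.031, p₀ = 0.0061.
Under exogeneity and monotonicity, PN = (p₁ − p₀) / p₁.
PN = (0.031 − 0.0061) / 0.031 = 0.0249 / 0.031 ≈ 0.8032

PN ≈ 0.803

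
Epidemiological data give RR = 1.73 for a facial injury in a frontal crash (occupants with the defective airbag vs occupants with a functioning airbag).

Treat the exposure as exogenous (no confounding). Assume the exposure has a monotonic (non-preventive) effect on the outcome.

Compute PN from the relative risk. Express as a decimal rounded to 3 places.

Under exogeneity and monotonicity, PN = (RR − 1) / RR = 1 − 1/RR.
PN = (1.73 − 1) / 1.73 = 0.73 / 1.73 ≈ 0.4220

PN ≈ 0.422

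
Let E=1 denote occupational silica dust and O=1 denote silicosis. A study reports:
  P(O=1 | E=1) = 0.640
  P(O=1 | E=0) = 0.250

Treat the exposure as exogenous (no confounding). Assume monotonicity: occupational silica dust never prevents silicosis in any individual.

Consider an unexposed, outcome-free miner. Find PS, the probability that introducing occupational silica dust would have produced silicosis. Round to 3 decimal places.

Let p₁ = 0.64, p₀ = 0.25.
Under exogeneity and monotonicity, PS = (p₁ − p₀) / (1 − p₀).
PS = (0.64 − 0.25) / (1 − 0.25) = 0.39 / 0.75 ≈ 0.5200

PS ≈ 0.520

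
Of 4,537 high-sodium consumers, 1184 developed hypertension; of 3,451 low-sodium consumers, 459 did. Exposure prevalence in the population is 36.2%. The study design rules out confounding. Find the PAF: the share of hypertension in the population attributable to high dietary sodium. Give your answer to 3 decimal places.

p₁ = P(outcome | exposed) = 1184/4537 = 0.26097
p₀ = P(outcome | unexposed) = 459/3451 = 0.133
Overall risk P(Y=1) = π·p₁ + (1−π)·p₀ = 0.362×0.26097 + 0.638×0.133 = 0.17933.
Under exogeneity, PAF = [P(Y=1) − p₀] / P(Y=1).
PAF = (0.17933 − 0.133) / 0.17933 ≈ 0.2583

PAF ≈ 0.258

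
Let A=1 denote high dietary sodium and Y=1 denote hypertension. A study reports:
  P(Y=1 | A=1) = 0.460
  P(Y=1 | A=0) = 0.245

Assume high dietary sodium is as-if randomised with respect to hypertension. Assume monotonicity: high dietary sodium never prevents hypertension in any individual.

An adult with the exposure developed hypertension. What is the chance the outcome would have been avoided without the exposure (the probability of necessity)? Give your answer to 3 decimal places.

Let p₁ = 0.46, p₀ = 0.245.
Under exogeneity and monotonicity, PN = (p₁ − p₀) / p₁.
PN = (0.46 − 0.245) / 0.46 = 0.215 / 0.46 ≈ 0.4674

PN ≈ 0.467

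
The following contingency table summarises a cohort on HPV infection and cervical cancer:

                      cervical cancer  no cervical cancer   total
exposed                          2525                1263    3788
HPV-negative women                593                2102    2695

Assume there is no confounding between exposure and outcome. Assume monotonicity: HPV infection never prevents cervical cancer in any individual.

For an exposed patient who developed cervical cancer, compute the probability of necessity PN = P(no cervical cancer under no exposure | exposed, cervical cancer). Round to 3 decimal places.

p₁ = P(outcome | exposed) = 2525/3788 = 0.66658
p₀ = P(outcome | unexposed) = 593/2695 = 0.22004
Under exogeneity and monotonicity, PN = (p₁ − p₀)/p₁.
PN = (0.66658 − 0.22004) / 0.66658 ≈ 0.6699

PN ≈ 0.670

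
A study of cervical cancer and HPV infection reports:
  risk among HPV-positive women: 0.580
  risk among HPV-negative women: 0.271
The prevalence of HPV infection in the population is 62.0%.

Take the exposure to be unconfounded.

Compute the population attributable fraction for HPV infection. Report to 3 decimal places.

PAF ≈ 0.414

Let p₁ = 0.58, p₀ = 0.271.
Overall risk P(Y=1) = π·p₁ + (1−π)·p₀ = 0.62×0.58 + 0.38×0.271 = 0.46258.
Under exogeneity, PAF = [P(Y=1) − p₀] / P(Y=1).
PAF = (0.46258 − 0.271) / 0.46258 ≈ 0.4142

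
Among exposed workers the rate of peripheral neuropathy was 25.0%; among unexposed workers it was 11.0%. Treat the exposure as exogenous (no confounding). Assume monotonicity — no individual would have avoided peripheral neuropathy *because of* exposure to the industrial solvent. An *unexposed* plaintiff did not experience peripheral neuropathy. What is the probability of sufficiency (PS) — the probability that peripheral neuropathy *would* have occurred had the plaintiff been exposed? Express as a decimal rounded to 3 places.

p₁ = 0.25, p₀ = 0.11.
Under exogeneity and monotonicity, PS = (p₁ − p₀) / (1 − p₀).
PS = (0.25 − 0.11) / (1 − 0.11) = 0.14 / 0.89 ≈ 0.1573

PS ≈ 0.157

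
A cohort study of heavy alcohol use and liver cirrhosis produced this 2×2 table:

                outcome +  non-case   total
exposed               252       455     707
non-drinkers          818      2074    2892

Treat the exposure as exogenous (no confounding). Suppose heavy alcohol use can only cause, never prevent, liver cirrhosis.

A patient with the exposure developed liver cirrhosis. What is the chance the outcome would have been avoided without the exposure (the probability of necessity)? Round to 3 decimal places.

PN ≈ 0.206

p₁ = P(outcome | exposed) = 252/707 = 0.35644
p₀ = P(outcome | unexposed) = 818/2892 = 0.28285
Under exogeneity and monotonicity, PN = (p₁ − p₀)/p₁.
PN = (0.35644 − 0.28285) / 0.35644 ≈ 0.2065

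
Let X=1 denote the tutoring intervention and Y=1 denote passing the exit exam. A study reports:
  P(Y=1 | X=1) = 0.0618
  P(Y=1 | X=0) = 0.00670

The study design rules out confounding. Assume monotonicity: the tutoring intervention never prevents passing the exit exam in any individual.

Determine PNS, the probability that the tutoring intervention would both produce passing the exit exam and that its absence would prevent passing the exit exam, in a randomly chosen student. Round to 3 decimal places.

Let p₁ = 0.0618, p₀ = 0.0067.
Under exogeneity and monotonicity, PNS = p₁ − p₀.
PNS = 0.0618 − 0.0067 = 0.0551

PNS ≈ 0.055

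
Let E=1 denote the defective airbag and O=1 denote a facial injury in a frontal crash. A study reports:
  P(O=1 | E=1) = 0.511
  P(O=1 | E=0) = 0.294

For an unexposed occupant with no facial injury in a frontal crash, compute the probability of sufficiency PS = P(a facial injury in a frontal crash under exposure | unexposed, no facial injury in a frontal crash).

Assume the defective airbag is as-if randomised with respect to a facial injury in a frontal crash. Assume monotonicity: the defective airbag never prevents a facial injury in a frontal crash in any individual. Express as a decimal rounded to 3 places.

PS ≈ 0.307

Let p₁ = 0.511, p₀ = 0.294.
Under exogeneity and monotonicity, PS = (p₁ − p₀) / (1 − p₀).
PS = (0.511 − 0.294) / (1 − 0.294) = 0.217 / 0.706 ≈ 0.3074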